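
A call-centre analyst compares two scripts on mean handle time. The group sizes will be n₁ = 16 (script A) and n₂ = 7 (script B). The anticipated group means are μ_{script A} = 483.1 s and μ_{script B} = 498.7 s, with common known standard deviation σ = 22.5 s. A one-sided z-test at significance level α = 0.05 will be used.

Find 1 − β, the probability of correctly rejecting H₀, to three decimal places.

Power ≈ 0.454

Standardized effect: d = |μ_{script A} − μ_{script B}| / σ = |483.1 − 498.7| / 22.5 = 0.6933
Noncentrality parameter: δ = d / √(1/n₁ + 1/n₂) = 0.6933 / √(1/16 + 1/7) = 1.5300
Critical value for a one-sided test at α = 0.05: z_α = 1.645.
Power = P(Z > 1.645 − δ) = Φ(-0.115) = 0.4543.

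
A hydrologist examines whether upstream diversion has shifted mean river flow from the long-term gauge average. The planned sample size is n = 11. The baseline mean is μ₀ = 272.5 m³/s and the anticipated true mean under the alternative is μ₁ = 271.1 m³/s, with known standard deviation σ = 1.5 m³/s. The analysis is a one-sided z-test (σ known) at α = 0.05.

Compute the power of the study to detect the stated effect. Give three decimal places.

Standardized effect: d = |μ₁ − μ₀| / σ = |271.1 − 272.5| / 1.5 = 0.9333
Noncentrality parameter: δ = d·√n = 0.9333 × √11 = 3.0955
One-sided α = 0.05 → critical value z_{0.05} = 1.645.
Power = P(Z > 1.645 − δ) = Φ(1.451) = 0.9266.

Power ≈ 0.927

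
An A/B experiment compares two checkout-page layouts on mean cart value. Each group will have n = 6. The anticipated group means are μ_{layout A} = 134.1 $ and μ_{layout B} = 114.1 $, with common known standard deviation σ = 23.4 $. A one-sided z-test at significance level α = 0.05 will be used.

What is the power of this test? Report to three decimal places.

Standardized effect: d = |μ_{layout A} − μ_{layout B}| / σ = |134.1 − 114.1| / 23.4 = 0.8547
Noncentrality parameter: λ = d·√(n/2) = 0.8547 × √(6/2) = 1.4804
Critical value for a one-sided test at α = 0.05: z_α = 1.645.
Power = Φ(λ − 1.645) = Φ(-0.164) = 0.4347.

Power ≈ 0.435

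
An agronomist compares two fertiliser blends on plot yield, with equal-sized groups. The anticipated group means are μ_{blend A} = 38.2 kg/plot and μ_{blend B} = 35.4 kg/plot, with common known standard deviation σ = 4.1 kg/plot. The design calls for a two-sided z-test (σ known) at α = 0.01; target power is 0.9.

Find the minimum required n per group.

n = 64 per group

Standardized effect: d = |μ_{blend A} − μ_{blend B}| / σ = |38.2 − 35.4| / 4.1 = 0.6829
Set Φ(δ − 2.576) = 0.9; then δ − 2.576 = Φ⁻¹(0.9) = 1.282, giving δ = 3.857.
(The Φ(−δ − z_{α/2}) term is vanishingly small for δ > 0 and is dropped in the standard sample-size formula.)
δ = d·√(n/2) ⇒ n = 2(δ/d)² = 2 × (3.857 / 0.6829)² = 63.81.
Rounding up, n = 64 per group.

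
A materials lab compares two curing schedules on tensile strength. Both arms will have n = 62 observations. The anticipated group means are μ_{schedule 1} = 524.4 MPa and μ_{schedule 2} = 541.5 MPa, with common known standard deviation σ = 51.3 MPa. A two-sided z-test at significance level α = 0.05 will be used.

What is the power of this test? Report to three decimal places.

Power ≈ 0.459

Standardized effect: d = |μ_{schedule 1} − μ_{schedule 2}| / σ = |524.4 − 541.5| / 51.3 = 0.3333
Noncentrality parameter: δ = d·√(n/2) = 0.3333 × √(62/2) = 1.8559
Two-sided α = 0.05 → critical value z_{0.025} = 1.960.
Power = Φ(δ − 1.960) + Φ(−δ − 1.960) = Φ(-0.104) + Φ(-3.816) = 0.4586 + 0.0001 = 0.4586.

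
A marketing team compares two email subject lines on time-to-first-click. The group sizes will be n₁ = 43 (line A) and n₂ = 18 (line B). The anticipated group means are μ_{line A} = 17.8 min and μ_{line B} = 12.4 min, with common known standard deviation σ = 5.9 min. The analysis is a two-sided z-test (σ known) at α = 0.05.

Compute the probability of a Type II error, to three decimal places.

β ≈ 0.097

Standardized effect: d = |μ_{line A} − μ_{line B}| / σ = |17.8 − 12.4| / 5.9 = 0.9153
Noncentrality parameter: δ = d / √(1/n₁ + 1/n₂) = 0.9153 / √(1/43 + 1/18) = 3.2602
Two-sided α = 0.05 → critical value z_{0.025} = 1.960.
Power = Φ(δ − 1.960) + Φ(−δ − 1.960) = Φ(1.300) + Φ(-5.220) = 0.9032 + 0.0000 = 0.9032.
Type II error: β = 1 − power = 1 − 0.9032 = 0.0968.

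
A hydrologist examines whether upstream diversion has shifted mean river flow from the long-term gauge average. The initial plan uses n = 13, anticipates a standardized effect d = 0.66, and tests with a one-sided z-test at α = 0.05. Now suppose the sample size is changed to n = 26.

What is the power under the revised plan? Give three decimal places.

Power ≈ 0.957

With n = 26: δ = d·√n = 0.66 × √26 = 3.3654. Critical value z_{0.05} = 1.645.
Revised power = P(Z > 1.645 − δ) = Φ(1.720) = 0.9573.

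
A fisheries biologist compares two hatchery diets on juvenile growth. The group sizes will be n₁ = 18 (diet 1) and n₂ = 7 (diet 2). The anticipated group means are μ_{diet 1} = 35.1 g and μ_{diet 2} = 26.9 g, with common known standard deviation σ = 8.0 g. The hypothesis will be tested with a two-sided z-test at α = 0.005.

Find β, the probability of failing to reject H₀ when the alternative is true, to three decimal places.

Standardized effect: d = |μ_{diet 1} − μ_{diet 2}| / σ = |35.1 − 26.9| / 8.0 = 1.0250
Noncentrality parameter: δ = d / √(1/n₁ + 1/n₂) = 1.0250 / √(1/18 + 1/7) = 2.3011
Critical value for a two-sided test at α = 0.005: z_{α/2} = 2.807.
Power = Φ(δ − 2.807) + Φ(−δ − 2.807) = Φ(-0.506) + Φ(-5.108) = 0.3065 + 0.0000 = 0.3065.
Type II error: β = 1 − power = 1 − 0.3065 = 0.6935.

β ≈ 0.694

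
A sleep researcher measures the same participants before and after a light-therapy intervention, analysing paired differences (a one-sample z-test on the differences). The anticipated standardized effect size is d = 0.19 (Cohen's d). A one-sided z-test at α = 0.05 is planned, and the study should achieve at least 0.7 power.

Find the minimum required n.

For power 0.7 need Φ(δ − z_{0.05}) = 0.7, so δ = z_{0.05} + z_{0.30} = 1.645 + 0.524 = 2.169.
δ = d·√n ⇒ n = (δ/d)² = (2.169 / 0.19)² = 130.35.
Round up to the next whole unit.

n = 131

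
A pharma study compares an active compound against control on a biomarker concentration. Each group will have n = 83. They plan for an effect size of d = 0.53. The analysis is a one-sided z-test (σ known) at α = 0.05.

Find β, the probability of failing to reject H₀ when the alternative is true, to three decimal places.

Noncentrality parameter: δ = d·√(n/2) = 0.53 × √(83/2) = 3.4143
One-sided α = 0.05 → critical value z_{0.05} = 1.645.
Power = Φ(δ − 1.645) = Φ(1.769) = 0.9616.
Type II error: β = 1 − power = 1 − 0.9616 = 0.0384.

β ≈ 0.038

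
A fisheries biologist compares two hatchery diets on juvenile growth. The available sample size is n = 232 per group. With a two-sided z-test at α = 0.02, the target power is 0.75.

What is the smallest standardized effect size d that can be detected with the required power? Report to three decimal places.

d ≈ 0.279

Required noncentrality: δ = z_{0.01} + z_{0.25} = 2.326 + 0.674 = 3.001.
(Lower-tail contribution to power is negligible for δ > 0.)
δ = d·√(n/2) ⇒ d = δ/√(n/2) = 3.001/√(232/2) = 0.2786.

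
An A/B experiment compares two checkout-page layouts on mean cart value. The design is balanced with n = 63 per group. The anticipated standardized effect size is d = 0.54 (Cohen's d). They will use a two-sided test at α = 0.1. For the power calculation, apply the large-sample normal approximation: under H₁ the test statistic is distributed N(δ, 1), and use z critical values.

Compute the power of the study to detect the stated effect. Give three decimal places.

Noncentrality parameter: δ = d·√(n/2) = 0.54 × √(63/2) = 3.0307
Two-sided α = 0.1 → critical value z_{0.05} = 1.645.
Power = Φ(δ − 1.645) + Φ(−δ − 1.645) = Φ(1.386) + Φ(-4.676) = 0.9171 + 0.0000 = 0.9171.

Power ≈ 0.917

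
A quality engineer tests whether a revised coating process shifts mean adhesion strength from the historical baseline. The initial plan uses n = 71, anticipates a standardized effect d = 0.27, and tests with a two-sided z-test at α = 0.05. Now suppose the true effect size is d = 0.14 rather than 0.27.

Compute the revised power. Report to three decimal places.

Power ≈ 0.218

With d = 0.14: δ = d·√n = 0.14 × √71 = 1.1797. Critical value z_{0.025} = 1.960.
Revised power = Φ(δ − 1.960) + Φ(−δ − 1.960) = Φ(-0.780) + Φ(-3.140) = 0.2176 + 0.0008 = 0.2185.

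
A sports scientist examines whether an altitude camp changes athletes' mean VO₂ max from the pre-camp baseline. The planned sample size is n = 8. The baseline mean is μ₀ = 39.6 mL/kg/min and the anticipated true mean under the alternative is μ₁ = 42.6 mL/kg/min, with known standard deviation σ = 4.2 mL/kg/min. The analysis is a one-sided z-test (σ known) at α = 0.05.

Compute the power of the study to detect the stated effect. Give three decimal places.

Power ≈ 0.646

Standardized effect: d = |μ₁ − μ₀| / σ = |42.6 − 39.6| / 4.2 = 0.7143
Noncentrality parameter: δ = d·√n = 0.7143 × √8 = 2.0203
Critical value for a one-sided test at α = 0.05: z_α = 1.645.
Power = P(Z > 1.645 − δ) = Φ(0.375) = 0.6463.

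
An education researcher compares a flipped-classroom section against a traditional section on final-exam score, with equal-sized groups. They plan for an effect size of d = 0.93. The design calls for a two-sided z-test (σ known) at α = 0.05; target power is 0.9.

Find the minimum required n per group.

Set Φ(δ − 1.960) = 0.9; then δ − 1.960 = Φ⁻¹(0.9) = 1.282, giving δ = 3.242.
(Ignoring the negligible lower-tail rejection probability gives the usual closed-form inversion.)
δ = d·√(n/2) ⇒ n = 2(δ/d)² = 2 × (3.242 / 0.93)² = 24.30.
Rounding up, n = 25 per group.

n = 25 per group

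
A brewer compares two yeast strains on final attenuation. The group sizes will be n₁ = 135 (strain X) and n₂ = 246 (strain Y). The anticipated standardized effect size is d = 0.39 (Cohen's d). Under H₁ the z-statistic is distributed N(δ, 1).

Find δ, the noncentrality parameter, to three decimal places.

δ = d / √(1/n₁ + 1/n₂) = 0.39 / √(1/135 + 1/246) = 3.6411

δ ≈ 3.641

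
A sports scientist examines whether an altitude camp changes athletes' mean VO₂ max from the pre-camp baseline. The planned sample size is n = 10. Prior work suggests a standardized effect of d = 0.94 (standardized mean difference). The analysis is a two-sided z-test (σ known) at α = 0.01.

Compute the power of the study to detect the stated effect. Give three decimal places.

Noncentrality parameter: δ = d·√n = 0.94 × √10 = 2.9725
Two-sided α = 0.01 → critical value z_{0.005} = 2.576.
Power = Φ(δ − 2.576) + Φ(−δ − 2.576) = Φ(0.397) + Φ(-5.548) = 0.6542 + 0.0000 = 0.6542.

Power ≈ 0.654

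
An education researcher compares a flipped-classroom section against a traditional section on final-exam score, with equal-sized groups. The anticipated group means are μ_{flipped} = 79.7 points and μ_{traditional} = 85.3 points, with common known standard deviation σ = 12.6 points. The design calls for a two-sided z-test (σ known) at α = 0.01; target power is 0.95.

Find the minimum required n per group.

n = 181 per group

Standardized effect: d = |μ_{flipped} − μ_{traditional}| / σ = |79.7 − 85.3| / 12.6 = 0.4444
Set Φ(δ − 2.576) = 0.95; then δ − 2.576 = Φ⁻¹(0.95) = 1.645, giving δ = 4.221.
(The Φ(−δ − z_{α/2}) term is vanishingly small for δ > 0 and is dropped in the standard sample-size formula.)
δ = d·√(n/2) ⇒ n = 2(δ/d)² = 2 × (4.221 / 0.4444)² = 180.37.
Round up to the next whole unit.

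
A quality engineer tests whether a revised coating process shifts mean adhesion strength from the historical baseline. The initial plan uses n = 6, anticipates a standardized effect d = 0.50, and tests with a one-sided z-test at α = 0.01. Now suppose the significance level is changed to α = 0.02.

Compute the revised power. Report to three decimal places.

Power ≈ 0.204

δ = d·√n = 0.50 × √6 = 1.2247 (unchanged). New critical value: z_{0.02} = 2.054.
Revised power = Φ(δ − 2.054) = Φ(-0.829) = 0.2036.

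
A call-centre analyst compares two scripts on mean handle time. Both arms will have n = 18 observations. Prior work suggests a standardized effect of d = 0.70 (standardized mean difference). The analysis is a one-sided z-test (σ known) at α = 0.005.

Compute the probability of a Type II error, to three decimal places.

β ≈ 0.683

Noncentrality parameter: δ = d·√(n/2) = 0.70 × √(18/2) = 2.1000
One-sided α = 0.005 → critical value z_{0.005} = 2.576.
Power = Φ(δ − 2.576) = Φ(-0.476) = 0.3171.
Type II error: β = 1 − power = 1 − 0.3171 = 0.6829.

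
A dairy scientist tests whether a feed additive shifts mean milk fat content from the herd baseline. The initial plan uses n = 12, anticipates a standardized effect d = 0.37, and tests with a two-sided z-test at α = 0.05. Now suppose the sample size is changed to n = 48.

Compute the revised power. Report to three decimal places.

Power ≈ 0.727

With n = 48: δ = d·√n = 0.37 × √48 = 2.5634. Critical value z_{0.025} = 1.960.
Revised power = Φ(δ − 1.960) + Φ(−δ − 1.960) = Φ(0.603) + Φ(-4.523) = 0.7269 + 0.0000 = 0.7269.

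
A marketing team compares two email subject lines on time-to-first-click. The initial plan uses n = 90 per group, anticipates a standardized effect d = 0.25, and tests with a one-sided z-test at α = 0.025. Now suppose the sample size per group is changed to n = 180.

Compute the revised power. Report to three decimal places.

With n = 180 per group: δ = d·√(n/2) = 0.25 × √(180/2) = 2.3717. Critical value z_{0.025} = 1.960.
Revised power = P(Z > 1.960 − δ) = Φ(0.412) = 0.6597.

Power ≈ 0.660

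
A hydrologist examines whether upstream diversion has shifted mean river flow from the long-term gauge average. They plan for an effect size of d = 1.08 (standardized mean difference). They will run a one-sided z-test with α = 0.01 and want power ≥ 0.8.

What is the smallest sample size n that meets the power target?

n = 9

Set Φ(δ − 2.326) = 0.8; then δ − 2.326 = Φ⁻¹(0.8) = 0.842, giving δ = 3.168.
δ = d·√n ⇒ n = (δ/d)² = (3.168 / 1.08)² = 8.60.
Rounding up, n = 9.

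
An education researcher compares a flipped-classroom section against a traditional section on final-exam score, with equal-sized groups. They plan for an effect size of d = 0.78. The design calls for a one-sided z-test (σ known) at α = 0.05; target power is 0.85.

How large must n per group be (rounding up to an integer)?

Set Φ(δ − 1.645) = 0.85; then δ − 1.645 = Φ⁻¹(0.85) = 1.036, giving δ = 2.681.
δ = d·√(n/2) ⇒ n = 2(δ/d)² = 2 × (2.681 / 0.78)² = 23.63.
Round up to the next whole unit.

n = 24 per group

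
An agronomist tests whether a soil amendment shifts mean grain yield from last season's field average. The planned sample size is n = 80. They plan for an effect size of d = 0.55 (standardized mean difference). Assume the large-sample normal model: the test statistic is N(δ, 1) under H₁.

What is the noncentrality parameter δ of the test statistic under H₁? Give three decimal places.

δ = d·√n = 0.55 × √80 = 4.9193

δ ≈ 4.919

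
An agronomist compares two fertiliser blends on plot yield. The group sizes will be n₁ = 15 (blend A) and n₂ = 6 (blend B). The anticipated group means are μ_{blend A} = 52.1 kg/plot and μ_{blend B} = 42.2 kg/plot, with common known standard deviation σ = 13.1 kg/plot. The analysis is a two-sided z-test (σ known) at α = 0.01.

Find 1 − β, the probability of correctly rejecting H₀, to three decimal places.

Standardized effect: d = |μ_{blend A} − μ_{blend B}| / σ = |52.1 − 42.2| / 13.1 = 0.7557
Noncentrality parameter: δ = d / √(1/n₁ + 1/n₂) = 0.7557 / √(1/15 + 1/6) = 1.5645
Critical value for a two-sided test at α = 0.01: z_{α/2} = 2.576.
Power = Φ(δ − 2.576) + Φ(−δ − 2.576) = Φ(-1.011) + Φ(-4.140) = 0.1559 + 0.0000 = 0.1559.

Power ≈ 0.156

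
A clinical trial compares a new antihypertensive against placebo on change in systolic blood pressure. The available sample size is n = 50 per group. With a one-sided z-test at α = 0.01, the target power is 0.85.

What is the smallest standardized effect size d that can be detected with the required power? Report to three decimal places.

d ≈ 0.673

Required noncentrality: δ = z_{0.01} + z_{0.15} = 2.326 + 1.036 = 3.363.
δ = d·√(n/2) ⇒ d = δ/√(n/2) = 3.363/√(50/2) = 0.6726.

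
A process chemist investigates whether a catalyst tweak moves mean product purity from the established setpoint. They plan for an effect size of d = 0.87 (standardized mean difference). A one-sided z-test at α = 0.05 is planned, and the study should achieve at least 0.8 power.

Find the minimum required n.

Set Φ(δ − 1.645) = 0.8; then δ − 1.645 = Φ⁻¹(0.8) = 0.842, giving δ = 2.486.
δ = d·√n ⇒ n = (δ/d)² = (2.486 / 0.87)² = 8.17.
Round up to the next whole unit.

n = 9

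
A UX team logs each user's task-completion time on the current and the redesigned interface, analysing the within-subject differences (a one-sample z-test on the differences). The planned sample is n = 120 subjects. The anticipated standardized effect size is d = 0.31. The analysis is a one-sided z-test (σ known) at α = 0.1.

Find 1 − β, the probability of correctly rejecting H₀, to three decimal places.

Power ≈ 0.983

Noncentrality parameter: δ = d·√n = 0.31 × √120 = 3.3959
One-sided α = 0.1 → critical value z_{0.1} = 1.282.
Power = P(Z > 1.282 − δ) = Φ(2.114) = 0.9828.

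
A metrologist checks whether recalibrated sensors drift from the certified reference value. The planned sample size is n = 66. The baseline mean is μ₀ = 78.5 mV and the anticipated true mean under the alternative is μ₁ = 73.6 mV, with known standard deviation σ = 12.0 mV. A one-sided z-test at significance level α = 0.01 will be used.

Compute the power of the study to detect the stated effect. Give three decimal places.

Power ≈ 0.839

Standardized effect: d = |μ₁ − μ₀| / σ = |73.6 − 78.5| / 12.0 = 0.4083
Noncentrality parameter: δ = d·√n = 0.4083 × √66 = 3.3173
One-sided α = 0.01 → critical value z_{0.01} = 2.326.
Power = Φ(δ − 2.326) = Φ(0.991) = 0.8391.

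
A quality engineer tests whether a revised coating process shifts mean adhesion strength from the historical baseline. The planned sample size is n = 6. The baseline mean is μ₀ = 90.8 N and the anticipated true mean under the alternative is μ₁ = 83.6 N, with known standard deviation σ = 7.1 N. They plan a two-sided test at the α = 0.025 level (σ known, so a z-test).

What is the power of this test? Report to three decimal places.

Power ≈ 0.596

Standardized effect: d = |μ₁ − μ₀| / σ = |83.6 − 90.8| / 7.1 = 1.0141
Noncentrality parameter: δ = d·√n = 1.0141 × √6 = 2.4840
Two-sided α = 0.025 → critical value z_{0.0125} = 2.241.
Power = Φ(δ − 2.241) + Φ(−δ − 2.241) = Φ(0.243) + Φ(-4.725) = 0.5958 + 0.0000 = 0.5958.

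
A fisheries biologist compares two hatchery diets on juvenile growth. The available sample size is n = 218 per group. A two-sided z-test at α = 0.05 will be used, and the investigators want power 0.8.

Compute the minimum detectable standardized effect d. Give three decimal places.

d ≈ 0.268

Need Φ(δ − 1.960) = 0.8, so δ = 1.960 + 0.842 = 2.802.
(Lower-tail contribution to power is negligible for δ > 0.)
δ = d·√(n/2) ⇒ d = δ/√(n/2) = 2.802/√(218/2) = 0.2683.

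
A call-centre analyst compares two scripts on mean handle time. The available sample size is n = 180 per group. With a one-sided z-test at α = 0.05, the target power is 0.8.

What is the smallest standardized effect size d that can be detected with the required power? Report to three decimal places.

Need Φ(δ − 1.645) = 0.8, so δ = 1.645 + 0.842 = 2.486.
δ = d·√(n/2) ⇒ d = δ/√(n/2) = 2.486/√(180/2) = 0.2621.

d ≈ 0.262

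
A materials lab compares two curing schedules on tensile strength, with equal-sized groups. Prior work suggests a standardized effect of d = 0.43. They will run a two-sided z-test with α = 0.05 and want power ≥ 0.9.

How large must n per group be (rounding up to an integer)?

For power 0.9 need Φ(δ − z_{0.025}) = 0.9, so δ = z_{0.025} + z_{0.10} = 1.960 + 1.282 = 3.242.
(The Φ(−δ − z_{α/2}) term is vanishingly small for δ > 0 and is dropped in the standard sample-size formula.)
δ = d·√(n/2) ⇒ n = 2(δ/d)² = 2 × (3.242 / 0.43)² = 113.66.
Round up to the next whole unit.

n = 114 per group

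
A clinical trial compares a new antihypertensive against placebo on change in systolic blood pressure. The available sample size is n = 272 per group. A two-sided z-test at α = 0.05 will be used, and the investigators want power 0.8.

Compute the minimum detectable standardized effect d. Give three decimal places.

d ≈ 0.240

Need Φ(δ − 1.960) = 0.8, so δ = 1.960 + 0.842 = 2.802.
(The second rejection-region term Φ(−δ − z_{α/2}) is negligible and dropped.)
δ = d·√(n/2) ⇒ d = δ/√(n/2) = 2.802/√(272/2) = 0.2402.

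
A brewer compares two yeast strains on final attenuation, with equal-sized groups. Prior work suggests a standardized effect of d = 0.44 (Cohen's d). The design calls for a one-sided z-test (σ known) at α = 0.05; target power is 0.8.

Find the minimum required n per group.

For power 0.8 need Φ(δ − z_{0.05}) = 0.8, so δ = z_{0.05} + z_{0.20} = 1.645 + 0.842 = 2.486.
δ = d·√(n/2) ⇒ n = 2(δ/d)² = 2 × (2.486 / 0.44)² = 63.87.
Round up to the next whole unit.

n = 64 per group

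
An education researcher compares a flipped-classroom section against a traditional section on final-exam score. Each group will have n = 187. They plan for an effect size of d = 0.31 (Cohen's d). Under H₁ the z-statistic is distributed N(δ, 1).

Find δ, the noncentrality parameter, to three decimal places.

The noncentrality parameter scales effect size by the design's sample-size factor: δ = d·√(n/2) = 0.31 × √(187/2) = 2.9976

δ ≈ 2.998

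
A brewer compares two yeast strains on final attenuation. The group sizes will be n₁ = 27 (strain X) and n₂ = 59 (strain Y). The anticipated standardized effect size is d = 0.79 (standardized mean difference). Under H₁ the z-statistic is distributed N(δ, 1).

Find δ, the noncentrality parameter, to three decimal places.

δ ≈ 3.400

The noncentrality parameter scales effect size by the design's sample-size factor: δ = d / √(1/n₁ + 1/n₂) = 0.79 / √(1/27 + 1/59) = 3.4001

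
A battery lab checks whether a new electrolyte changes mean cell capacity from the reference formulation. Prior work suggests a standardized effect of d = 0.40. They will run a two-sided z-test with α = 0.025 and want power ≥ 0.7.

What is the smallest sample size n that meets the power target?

Set Φ(δ − 2.241) = 0.7; then δ − 2.241 = Φ⁻¹(0.7) = 0.524, giving δ = 2.766.
(The Φ(−δ − z_{α/2}) term is vanishingly small for δ > 0 and is dropped in the standard sample-size formula.)
δ = d·√n ⇒ n = (δ/d)² = (2.766 / 0.40)² = 47.81.
Rounding up, n = 48.

n = 48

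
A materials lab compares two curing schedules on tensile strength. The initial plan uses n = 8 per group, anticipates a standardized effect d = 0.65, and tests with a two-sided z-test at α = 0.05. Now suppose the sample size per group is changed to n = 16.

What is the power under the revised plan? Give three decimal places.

Power ≈ 0.452

With n = 16 per group: δ = d·√(n/2) = 0.65 × √(16/2) = 1.8385. Critical value z_{0.025} = 1.960.
Revised power = Φ(δ − 1.960) + Φ(−δ − 1.960) = Φ(-0.121) + Φ(-3.798) = 0.4517 + 0.0001 = 0.4517.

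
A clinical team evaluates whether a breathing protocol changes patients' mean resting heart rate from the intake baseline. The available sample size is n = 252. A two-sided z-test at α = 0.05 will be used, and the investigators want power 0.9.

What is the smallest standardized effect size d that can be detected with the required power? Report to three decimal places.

d ≈ 0.204

Required noncentrality: δ = z_{0.025} + z_{0.10} = 1.960 + 1.282 = 3.242.
(The second rejection-region term Φ(−δ − z_{α/2}) is negligible and dropped.)
δ = d·√n ⇒ d = δ/√n = 3.242/√252 = 0.2042.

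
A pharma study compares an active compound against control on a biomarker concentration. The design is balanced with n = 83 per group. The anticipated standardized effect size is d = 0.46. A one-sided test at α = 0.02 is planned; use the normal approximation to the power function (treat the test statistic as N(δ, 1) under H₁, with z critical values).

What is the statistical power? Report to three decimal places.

Noncentrality parameter: δ = d·√(n/2) = 0.46 × √(83/2) = 2.9633
Critical value for a one-sided test at α = 0.02: z_α = 2.054.
Power = P(Z > 2.054 − δ) = Φ(0.910) = 0.8185.

Power ≈ 0.818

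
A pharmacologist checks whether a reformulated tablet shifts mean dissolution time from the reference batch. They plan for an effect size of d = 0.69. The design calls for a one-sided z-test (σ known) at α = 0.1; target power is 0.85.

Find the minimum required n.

n = 12

For power 0.85 need Φ(δ − z_{0.1}) = 0.85, so δ = z_{0.1} + z_{0.15} = 1.282 + 1.036 = 2.318.
δ = d·√n ⇒ n = (δ/d)² = (2.318 / 0.69)² = 11.29.
Rounding up, n = 12.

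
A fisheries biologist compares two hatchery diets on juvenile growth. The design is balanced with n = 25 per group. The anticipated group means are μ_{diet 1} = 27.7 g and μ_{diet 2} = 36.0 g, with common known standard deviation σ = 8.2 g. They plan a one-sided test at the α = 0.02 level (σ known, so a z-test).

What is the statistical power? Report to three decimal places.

Standardized effect: d = |μ_{diet 1} − μ_{diet 2}| / σ = |27.7 − 36.0| / 8.2 = 1.0122
Noncentrality parameter: δ = d·√(n/2) = 1.0122 × √(25/2) = 3.5787
Critical value for a one-sided test at α = 0.02: z_α = 2.054.
Power = P(Z > 2.054 − δ) = Φ(1.525) = 0.9364.

Power ≈ 0.936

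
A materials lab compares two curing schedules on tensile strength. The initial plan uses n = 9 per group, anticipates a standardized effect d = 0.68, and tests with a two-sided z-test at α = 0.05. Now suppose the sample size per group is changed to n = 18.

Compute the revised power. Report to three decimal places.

Power ≈ 0.532

With n = 18 per group: δ = d·√(n/2) = 0.68 × √(18/2) = 2.0400. Critical value z_{0.025} = 1.960.
Revised power = Φ(δ − 1.960) + Φ(−δ − 1.960) = Φ(0.080) + Φ(-4.000) = 0.5319 + 0.0000 = 0.5319.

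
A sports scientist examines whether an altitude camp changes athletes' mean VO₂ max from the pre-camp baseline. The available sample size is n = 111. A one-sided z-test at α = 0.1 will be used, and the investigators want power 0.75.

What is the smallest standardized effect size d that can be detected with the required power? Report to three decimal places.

d ≈ 0.186

Required noncentrality: δ = z_{0.1} + z_{0.25} = 1.282 + 0.674 = 1.956.
δ = d·√n ⇒ d = δ/√n = 1.956/√111 = 0.1857.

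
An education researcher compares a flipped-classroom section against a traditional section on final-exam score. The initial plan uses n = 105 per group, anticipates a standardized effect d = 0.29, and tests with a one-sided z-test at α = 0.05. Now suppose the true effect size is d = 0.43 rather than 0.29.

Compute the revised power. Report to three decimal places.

Power ≈ 0.929

With d = 0.43: δ = d·√(n/2) = 0.43 × √(105/2) = 3.1156. Critical value z_{0.05} = 1.645.
Revised power = P(Z > 1.645 − δ) = Φ(1.471) = 0.9293.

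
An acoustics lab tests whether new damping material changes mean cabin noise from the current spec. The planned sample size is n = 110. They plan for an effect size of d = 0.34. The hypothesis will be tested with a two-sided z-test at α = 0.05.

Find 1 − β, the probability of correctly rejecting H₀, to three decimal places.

Noncentrality parameter: δ = d·√n = 0.34 × √110 = 3.5660
Two-sided α = 0.05 → critical value z_{0.025} = 1.960.
Power = Φ(δ − 1.960) + Φ(−δ − 1.960) = Φ(1.606) + Φ(-5.526) = 0.9459 + 0.0000 = 0.9459.

Power ≈ 0.946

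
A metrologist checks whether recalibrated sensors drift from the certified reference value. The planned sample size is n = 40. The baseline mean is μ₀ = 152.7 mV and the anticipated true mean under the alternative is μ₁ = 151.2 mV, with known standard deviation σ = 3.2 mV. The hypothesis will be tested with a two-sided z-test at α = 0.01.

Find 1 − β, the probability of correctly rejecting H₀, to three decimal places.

Power ≈ 0.651

Standardized effect: d = |μ₁ − μ₀| / σ = |151.2 − 152.7| / 3.2 = 0.4688
Noncentrality parameter: δ = d·√n = 0.4688 × √40 = 2.9646
Critical value for a two-sided test at α = 0.01: z_{α/2} = 2.576.
Power = Φ(δ − 2.576) + Φ(−δ − 2.576) = Φ(0.389) + Φ(-5.540) = 0.6513 + 0.0000 = 0.6513.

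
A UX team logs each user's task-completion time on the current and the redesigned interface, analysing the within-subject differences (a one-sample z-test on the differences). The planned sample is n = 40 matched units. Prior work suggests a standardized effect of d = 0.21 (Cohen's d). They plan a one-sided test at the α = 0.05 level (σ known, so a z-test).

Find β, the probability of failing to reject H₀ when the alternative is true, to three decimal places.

β ≈ 0.624

Noncentrality parameter: δ = d·√n = 0.21 × √40 = 1.3282
Critical value for a one-sided test at α = 0.05: z_α = 1.645.
Power = Φ(δ − 1.645) = Φ(-0.317) = 0.3757.
Type II error: β = 1 − power = 1 − 0.3757 = 0.6243.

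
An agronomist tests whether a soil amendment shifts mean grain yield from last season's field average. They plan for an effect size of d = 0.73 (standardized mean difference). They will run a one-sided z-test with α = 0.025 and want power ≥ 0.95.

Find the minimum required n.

n = 25

Set Φ(δ − 1.960) = 0.95; then δ − 1.960 = Φ⁻¹(0.95) = 1.645, giving δ = 3.605.
δ = d·√n ⇒ n = (δ/d)² = (3.605 / 0.73)² = 24.38.
Round up to the next whole unit.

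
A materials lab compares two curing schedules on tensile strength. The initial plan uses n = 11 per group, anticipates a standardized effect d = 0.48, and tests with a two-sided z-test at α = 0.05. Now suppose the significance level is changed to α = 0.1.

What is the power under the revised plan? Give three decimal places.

δ = d·√(n/2) = 0.48 × √(11/2) = 1.1257 (unchanged). New critical value: z_{0.05} = 1.645.
Revised power = Φ(δ − 1.645) + Φ(−δ − 1.645) = Φ(-0.519) + Φ(-2.771) = 0.3018 + 0.0028 = 0.3046.

Power ≈ 0.305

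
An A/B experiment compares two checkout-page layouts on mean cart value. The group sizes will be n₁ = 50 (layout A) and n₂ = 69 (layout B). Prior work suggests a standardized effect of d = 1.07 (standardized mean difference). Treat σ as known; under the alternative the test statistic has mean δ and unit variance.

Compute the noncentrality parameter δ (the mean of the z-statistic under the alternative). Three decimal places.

δ ≈ 5.761

δ = d / √(1/n₁ + 1/n₂) = 1.07 / √(1/50 + 1/69) = 5.7613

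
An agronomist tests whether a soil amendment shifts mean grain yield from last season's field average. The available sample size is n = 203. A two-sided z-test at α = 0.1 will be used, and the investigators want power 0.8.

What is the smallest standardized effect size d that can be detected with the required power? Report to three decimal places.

Required noncentrality: δ = z_{0.05} + z_{0.20} = 1.645 + 0.842 = 2.486.
(Lower-tail contribution to power is negligible for δ > 0.)
δ = d·√n ⇒ d = δ/√n = 2.486/√203 = 0.1745.

d ≈ 0.175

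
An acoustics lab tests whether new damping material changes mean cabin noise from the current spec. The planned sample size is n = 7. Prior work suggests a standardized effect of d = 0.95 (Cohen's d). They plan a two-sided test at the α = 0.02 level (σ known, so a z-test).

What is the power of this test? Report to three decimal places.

Noncentrality parameter: δ = d·√n = 0.95 × √7 = 2.5135
Two-sided α = 0.02 → critical value z_{0.01} = 2.326.
Power = Φ(δ − 2.326) + Φ(−δ − 2.326) = Φ(0.187) + Φ(-4.840) = 0.5742 + 0.0000 = 0.5742.

Power ≈ 0.574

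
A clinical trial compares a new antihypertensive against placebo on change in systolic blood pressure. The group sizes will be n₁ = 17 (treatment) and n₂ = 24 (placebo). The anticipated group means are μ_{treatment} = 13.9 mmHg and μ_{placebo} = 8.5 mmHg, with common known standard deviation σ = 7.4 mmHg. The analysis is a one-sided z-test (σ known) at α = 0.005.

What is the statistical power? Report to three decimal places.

Standardized effect: d = |μ_{treatment} − μ_{placebo}| / σ = |13.9 − 8.5| / 7.4 = 0.7297
Noncentrality parameter: δ = d / √(1/n₁ + 1/n₂) = 0.7297 / √(1/17 + 1/24) = 2.3020
Critical value for a one-sided test at α = 0.005: z_α = 2.576.
Power = P(Z > 2.576 − δ) = Φ(-0.274) = 0.3921.

Power ≈ 0.392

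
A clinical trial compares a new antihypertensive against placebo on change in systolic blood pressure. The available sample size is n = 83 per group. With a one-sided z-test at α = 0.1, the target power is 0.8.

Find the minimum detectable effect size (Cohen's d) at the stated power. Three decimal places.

Need Φ(δ − 1.282) = 0.8, so δ = 1.282 + 0.842 = 2.123.
δ = d·√(n/2) ⇒ d = δ/√(n/2) = 2.123/√(83/2) = 0.3296.

d ≈ 0.330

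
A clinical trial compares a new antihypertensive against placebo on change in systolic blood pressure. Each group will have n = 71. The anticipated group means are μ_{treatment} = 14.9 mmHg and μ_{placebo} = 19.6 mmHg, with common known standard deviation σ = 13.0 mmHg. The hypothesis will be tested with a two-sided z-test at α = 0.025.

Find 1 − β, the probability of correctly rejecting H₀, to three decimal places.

Standardized effect: d = |μ_{treatment} − μ_{placebo}| / σ = |14.9 − 19.6| / 13.0 = 0.3615
Noncentrality parameter: δ = d·√(n/2) = 0.3615 × √(71/2) = 2.1541
Critical value for a two-sided test at α = 0.025: z_{α/2} = 2.241.
Power = Φ(δ − 2.241) + Φ(−δ − 2.241) = Φ(-0.087) + Φ(-4.396) = 0.4652 + 0.0000 = 0.4652.

Power ≈ 0.465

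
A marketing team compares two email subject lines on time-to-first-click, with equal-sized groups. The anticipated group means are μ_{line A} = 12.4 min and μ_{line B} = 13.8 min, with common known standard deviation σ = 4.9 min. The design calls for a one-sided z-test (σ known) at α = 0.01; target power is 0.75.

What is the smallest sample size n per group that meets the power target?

Standardized effect: d = |μ_{line A} − μ_{line B}| / σ = |12.4 − 13.8| / 4.9 = 0.2857
Set Φ(δ − 2.326) = 0.75; then δ − 2.326 = Φ⁻¹(0.75) = 0.674, giving δ = 3.001.
δ = d·√(n/2) ⇒ n = 2(δ/d)² = 2 × (3.001 / 0.2857)² = 220.62.
Rounding up, n = 221 per group.

n = 221 per group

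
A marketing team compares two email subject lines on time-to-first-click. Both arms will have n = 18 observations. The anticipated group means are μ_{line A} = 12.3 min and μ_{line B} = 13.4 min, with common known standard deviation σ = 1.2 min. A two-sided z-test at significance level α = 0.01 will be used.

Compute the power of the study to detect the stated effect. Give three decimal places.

Standardized effect: d = |μ_{line A} − μ_{line B}| / σ = |12.3 − 13.4| / 1.2 = 0.9167
Noncentrality parameter: δ = d·√(n/2) = 0.9167 × √(18/2) = 2.7500
Two-sided α = 0.01 → critical value z_{0.005} = 2.576.
Power = Φ(δ − 2.576) + Φ(−δ − 2.576) = Φ(0.174) + Φ(-5.326) = 0.5691 + 0.0000 = 0.5691.

Power ≈ 0.569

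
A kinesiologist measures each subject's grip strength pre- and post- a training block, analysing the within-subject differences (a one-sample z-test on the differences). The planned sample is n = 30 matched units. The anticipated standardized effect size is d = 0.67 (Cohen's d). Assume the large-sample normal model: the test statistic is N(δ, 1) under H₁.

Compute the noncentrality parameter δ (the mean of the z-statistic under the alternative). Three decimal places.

The noncentrality parameter scales effect size by the design's sample-size factor: δ = d·√n = 0.67 × √30 = 3.6697

δ ≈ 3.670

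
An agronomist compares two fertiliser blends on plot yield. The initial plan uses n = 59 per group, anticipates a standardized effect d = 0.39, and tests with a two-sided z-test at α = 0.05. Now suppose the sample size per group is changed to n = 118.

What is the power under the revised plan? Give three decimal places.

With n = 118 per group: δ = d·√(n/2) = 0.39 × √(118/2) = 2.9956. Critical value z_{0.025} = 1.960.
Revised power = Φ(δ − 1.960) + Φ(−δ − 1.960) = Φ(1.036) + Φ(-4.956) = 0.8498 + 0.0000 = 0.8498.

Power ≈ 0.850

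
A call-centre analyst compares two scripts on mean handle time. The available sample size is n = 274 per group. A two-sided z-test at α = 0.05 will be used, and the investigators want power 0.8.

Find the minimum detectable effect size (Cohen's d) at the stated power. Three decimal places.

Need Φ(δ − 1.960) = 0.8, so δ = 1.960 + 0.842 = 2.802.
(The second rejection-region term Φ(−δ − z_{α/2}) is negligible and dropped.)
δ = d·√(n/2) ⇒ d = δ/√(n/2) = 2.802/√(274/2) = 0.2394.

d ≈ 0.239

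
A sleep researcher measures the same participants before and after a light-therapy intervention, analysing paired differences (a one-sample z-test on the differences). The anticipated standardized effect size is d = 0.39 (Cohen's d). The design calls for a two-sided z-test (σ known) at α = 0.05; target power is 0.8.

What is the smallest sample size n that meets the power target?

Set Φ(δ − 1.960) = 0.8; then δ − 1.960 = Φ⁻¹(0.8) = 0.842, giving δ = 2.802.
(The Φ(−δ − z_{α/2}) term is vanishingly small for δ > 0 and is dropped in the standard sample-size formula.)
δ = d·√n ⇒ n = (δ/d)² = (2.802 / 0.39)² = 51.60.
Rounding up, n = 52.

n = 52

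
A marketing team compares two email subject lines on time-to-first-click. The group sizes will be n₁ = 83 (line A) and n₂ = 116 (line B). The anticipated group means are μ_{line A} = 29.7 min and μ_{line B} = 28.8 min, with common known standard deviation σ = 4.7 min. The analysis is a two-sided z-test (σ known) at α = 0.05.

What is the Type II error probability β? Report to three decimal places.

Standardized effect: d = |μ_{line A} − μ_{line B}| / σ = |29.7 − 28.8| / 4.7 = 0.1915
Noncentrality parameter: δ = d / √(1/n₁ + 1/n₂) = 0.1915 / √(1/83 + 1/116) = 1.3319
Two-sided α = 0.05 → critical value z_{0.025} = 1.960.
Power = Φ(δ − 1.960) + Φ(−δ − 1.960) = Φ(-0.628) + Φ(-3.292) = 0.2650 + 0.0005 = 0.2655.
Type II error: β = 1 − power = 1 − 0.2655 = 0.7345.

β ≈ 0.735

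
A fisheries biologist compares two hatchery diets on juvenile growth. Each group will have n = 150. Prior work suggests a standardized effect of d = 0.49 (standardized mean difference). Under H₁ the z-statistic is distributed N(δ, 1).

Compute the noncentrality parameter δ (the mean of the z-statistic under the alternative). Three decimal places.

δ ≈ 4.244

δ = d·√(n/2) = 0.49 × √(150/2) = 4.2435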